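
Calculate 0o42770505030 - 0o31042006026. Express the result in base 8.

Subtract column by column in base 8:
  0-6 → 2 (borrow)
  3-2-1 → 0
  0-0 → 0
  5-6 → 7 (borrow)
  0-0-1 → 7 (borrow)
  5-0-1 → 4
  0-2 → 6 (borrow)
  7-4-1 → 2
  7-0 → 7
  2-1 → 1
  4-3 → 1

0o11726477002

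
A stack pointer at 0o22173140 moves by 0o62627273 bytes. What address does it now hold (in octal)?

Add column by column in base 8, right to left:
  0+3 = 3
  4+7 = 3 carry 1
  1+2+1 = 4
  3+7 = 2 carry 1
  7+2+1 = 2 carry 1
  1+6+1 = 0 carry 1
  2+2+1 = 5
  2+6 = 0 carry 1
  final carry 1

0o105022433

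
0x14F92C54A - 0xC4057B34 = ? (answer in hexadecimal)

0x8B8D4A16

Subtract column by column in base 16:
  A-4 → 6
  4-3 → 1
  5-B → A (borrow)
  C-7-1 → 4
  2-5 → D (borrow)
  9-0-1 → 8
  F-4 → B
  4-C → 8 (borrow)
  1-0-1 → 0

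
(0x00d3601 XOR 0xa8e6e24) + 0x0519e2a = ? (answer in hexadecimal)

First 0x00d3601 XOR 0xa8e6e24 = 0xa835825.
Add column by column in base 16, right to left:
  5+a = f
  2+2 = 4
  8+e = 6 carry 1
  5+9+1 = f
  3+1 = 4
  8+5 = d
  a+0 = a

0xad4f64f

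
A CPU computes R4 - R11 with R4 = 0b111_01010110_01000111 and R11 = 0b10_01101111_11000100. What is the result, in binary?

Subtract column by column in base 2:
  1-0 → 1
  1-0 → 1
  1-1 → 0
  0-0 → 0
  0-0 → 0
  0-0 → 0
  1-1 → 0
  0-1 → 1 (borrow)
  0-1-1 → 0 (borrow)
  1-1-1 → 1 (borrow)
  1-1-1 → 1 (borrow)
  0-1-1 → 0 (borrow)
  1-0-1 → 0
  0-1 → 1 (borrow)
  1-1-1 → 1 (borrow)
  0-0-1 → 1 (borrow)
  1-0-1 → 0
  1-1 → 0
  1-0 → 1

0b1001110011010000011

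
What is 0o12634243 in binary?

0b1010110011100010100011

Each octal digit is 3 bits: 1=001 2=010 6=110 3=011 4=100 2=010 4=100 3=011.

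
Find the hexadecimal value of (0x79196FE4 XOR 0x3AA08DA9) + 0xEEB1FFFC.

First 0x79196FE4 XOR 0x3AA08DA9 = 0x43B9E24D.
Add column by column in base 16, right to left:
  D+C = 9 carry 1
  4+F+1 = 4 carry 1
  2+F+1 = 2 carry 1
  E+F+1 = E carry 1
  9+1+1 = B
  B+B = 6 carry 1
  3+E+1 = 2 carry 1
  4+E+1 = 3 carry 1
  final carry 1

0x1326BE249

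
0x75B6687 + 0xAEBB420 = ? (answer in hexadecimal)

0x12471AA7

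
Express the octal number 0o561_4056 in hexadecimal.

0x17182e

Each octal digit is 3 bits: 5=101 6=110 1=001 4=100 0=000 5=101 6=110.
Group the bits into nibbles: 0001 0111 0001 1000 0010 1110 → 17182e.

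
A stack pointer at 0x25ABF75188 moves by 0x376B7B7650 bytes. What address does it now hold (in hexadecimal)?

0x5D1772C7D8

Add column by column in base 16, right to left:
  8+0 = 8
  8+5 = D
  1+6 = 7
  5+7 = C
  7+B = 2 carry 1
  F+7+1 = 7 carry 1
  B+B+1 = 7 carry 1
  A+6+1 = 1 carry 1
  5+7+1 = D
  2+3 = 5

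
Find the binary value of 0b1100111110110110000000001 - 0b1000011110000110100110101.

Subtract column by column in base 2:
  1-1 → 0
  0-0 → 0
  0-1 → 1 (borrow)
  0-0-1 → 1 (borrow)
  0-1-1 → 0 (borrow)
  0-1-1 → 0 (borrow)
  0-0-1 → 1 (borrow)
  0-0-1 → 1 (borrow)
  0-1-1 → 0 (borrow)
  0-0-1 → 1 (borrow)
  1-1-1 → 1 (borrow)
  1-1-1 → 1 (borrow)
  0-0-1 → 1 (borrow)
  1-0-1 → 0
  1-0 → 1
  0-0 → 0
  1-1 → 0
  1-1 → 0
  1-1 → 0
  1-1 → 0
  1-0 → 1
  0-0 → 0
  0-0 → 0
  1-0 → 1
  1-1 → 0

0b100100000101111011001100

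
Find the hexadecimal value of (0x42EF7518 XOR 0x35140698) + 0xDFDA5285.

0x157D5C605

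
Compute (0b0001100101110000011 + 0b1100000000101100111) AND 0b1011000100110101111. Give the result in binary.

Add column by column in base 2, right to left:
  1+1 = 0 carry 1
  1+1+1 = 1 carry 1
  0+1+1 = 0 carry 1
  0+0+1 = 1
  0+0 = 0
  0+1 = 1
  0+1 = 1
  1+0 = 1
  1+1 = 0 carry 1
  1+0+1 = 0 carry 1
  0+0+1 = 1
  1+0 = 1
  0+0 = 0
  0+0 = 0
  1+0 = 1
  1+0 = 1
  0+0 = 0
  0+1 = 1
  0+1 = 1
Sum = 0b1101100110011101010; now AND with 0b1011000100110101111:
  1101100110011101010
& 1011000100110101111
= 1001000100010101010

0b1001000100010101010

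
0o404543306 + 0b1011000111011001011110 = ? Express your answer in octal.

0o417636444

0b1011000111011001011110 = 0o13073136 in octal.
Add column by column in base 8, right to left:
  6+6 = 4 carry 1
  0+3+1 = 4
  3+1 = 4
  3+3 = 6
  4+7 = 3 carry 1
  5+0+1 = 6
  4+3 = 7
  0+1 = 1
  4+0 = 4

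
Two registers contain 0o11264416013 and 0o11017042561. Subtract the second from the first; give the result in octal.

0o245353232

Subtract column by column in base 8:
  3-1 → 2
  1-6 → 3 (borrow)
  0-5-1 → 2 (borrow)
  6-2-1 → 3
  1-4 → 5 (borrow)
  4-0-1 → 3
  4-7 → 5 (borrow)
  6-1-1 → 4
  2-0 → 2
  1-1 → 0
  1-1 → 0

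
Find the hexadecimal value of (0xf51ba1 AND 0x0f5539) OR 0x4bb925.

0x4fb925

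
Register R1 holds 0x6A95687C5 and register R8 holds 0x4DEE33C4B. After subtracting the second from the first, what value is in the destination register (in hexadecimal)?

0x1CA734B7A

Subtract column by column in base 16:
  5-B → A (borrow)
  C-4-1 → 7
  7-C → B (borrow)
  8-3-1 → 4
  6-3 → 3
  5-E → 7 (borrow)
  9-E-1 → A (borrow)
  A-D-1 → C (borrow)
  6-4-1 → 1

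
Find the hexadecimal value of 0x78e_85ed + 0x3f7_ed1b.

0xb867308

Add column by column in base 16, right to left:
  d+b = 8 carry 1
  e+1+1 = 0 carry 1
  5+d+1 = 3 carry 1
  8+e+1 = 7 carry 1
  e+7+1 = 6 carry 1
  8+f+1 = 8 carry 1
  7+3+1 = b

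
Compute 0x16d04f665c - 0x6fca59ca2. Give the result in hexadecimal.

0xfd3a9c9ba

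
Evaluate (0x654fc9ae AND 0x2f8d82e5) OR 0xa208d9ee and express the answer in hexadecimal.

0xa70dd9ee

0x654fc9ae AND 0x2f8d82e5 = 0x250d80a4.
Then OR with 0xa208d9ee.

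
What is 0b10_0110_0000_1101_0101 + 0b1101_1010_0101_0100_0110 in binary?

0b100000000011000011011

Add column by column in base 2, right to left:
  1+0 = 1
  0+1 = 1
  1+1 = 0 carry 1
  0+0+1 = 1
  1+0 = 1
  0+0 = 0
  1+1 = 0 carry 1
  1+0+1 = 0 carry 1
  0+1+1 = 0 carry 1
  0+0+1 = 1
  0+1 = 1
  0+0 = 0
  0+0 = 0
  1+1 = 0 carry 1
  1+0+1 = 0 carry 1
  0+1+1 = 0 carry 1
  0+1+1 = 0 carry 1
  1+0+1 = 0 carry 1
  0+1+1 = 0 carry 1
  0+1+1 = 0 carry 1
  final carry 1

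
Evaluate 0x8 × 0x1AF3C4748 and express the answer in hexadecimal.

0xD79E23A40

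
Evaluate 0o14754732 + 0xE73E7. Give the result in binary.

0b10000100100110111000001

0o14754732 = 0b1100111101100111011010 in binary.
0xE73E7 = 0b11100111001111100111 in binary.
Add column by column in base 2, right to left:
  0+1 = 1
  1+1 = 0 carry 1
  0+1+1 = 0 carry 1
  1+0+1 = 0 carry 1
  1+0+1 = 0 carry 1
  0+1+1 = 0 carry 1
  1+1+1 = 1 carry 1
  1+1+1 = 1 carry 1
  1+1+1 = 1 carry 1
  0+1+1 = 0 carry 1
  0+0+1 = 1
  1+0 = 1
  1+1 = 0 carry 1
  0+1+1 = 0 carry 1
  1+1+1 = 1 carry 1
  1+0+1 = 0 carry 1
  1+0+1 = 0 carry 1
  1+1+1 = 1 carry 1
  0+1+1 = 0 carry 1
  0+1+1 = 0 carry 1
  1+0+1 = 0 carry 1
  1+0+1 = 0 carry 1
  final carry 1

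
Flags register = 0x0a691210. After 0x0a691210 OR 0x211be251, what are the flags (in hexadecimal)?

0x2b7bf251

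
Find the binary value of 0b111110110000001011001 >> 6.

Right shift by 6: drop the 6 least-significant bits.

0b111110110000001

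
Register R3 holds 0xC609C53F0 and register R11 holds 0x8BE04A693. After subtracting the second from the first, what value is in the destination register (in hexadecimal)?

0x3A297AD5D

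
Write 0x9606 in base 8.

Expand each hex digit to 4 bits: 9=1001 6=0110 0=0000 6=0110.
Group the bits in threes: 001 001 011 000 000 110 → 113006.

0o113006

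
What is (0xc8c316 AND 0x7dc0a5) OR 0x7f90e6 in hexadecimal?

0xc8c316 AND 0x7dc0a5 = 0x48c004.
Then OR with 0x7f90e6.

0x7fd0e6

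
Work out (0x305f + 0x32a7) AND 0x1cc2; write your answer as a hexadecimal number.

0x2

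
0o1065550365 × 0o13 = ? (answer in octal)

Multiply each base-8 digit by 11, carrying:
  5×11 = 55 → write 7 carry 6
  6×11+6 = 72 → write 0 carry 9
  3×11+9 = 42 → write 2 carry 5
  0×11+5 = 5 → write 5
  5×11 = 55 → write 7 carry 6
  5×11+6 = 61 → write 5 carry 7
  5×11+7 = 62 → write 6 carry 7
  6×11+7 = 73 → write 1 carry 9
  0×11+9 = 9 → write 1 carry 1
  1×11+1 = 12 → write 4 carry 1
  remaining carry: 1

0o14116575207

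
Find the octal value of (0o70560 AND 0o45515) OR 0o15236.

0o70560 AND 0o45515 = 0o40500.
Then OR with 0o15236.

0o55736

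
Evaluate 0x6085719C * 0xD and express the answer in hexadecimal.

0x4E6C6C4EC

Multiply each base-16 digit by 13, carrying:
  C×13 = 156 → write C carry 9
  9×13+9 = 126 → write E carry 7
  1×13+7 = 20 → write 4 carry 1
  7×13+1 = 92 → write C carry 5
  5×13+5 = 70 → write 6 carry 4
  8×13+4 = 108 → write C carry 6
  0×13+6 = 6 → write 6
  6×13 = 78 → write E carry 4
  remaining carry: 4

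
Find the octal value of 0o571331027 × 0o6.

0o4330426212

Multiply each base-8 digit by 6, carrying:
  7×6 = 42 → write 2 carry 5
  2×6+5 = 17 → write 1 carry 2
  0×6+2 = 2 → write 2
  1×6 = 6 → write 6
  3×6 = 18 → write 2 carry 2
  3×6+2 = 20 → write 4 carry 2
  1×6+2 = 8 → write 0 carry 1
  7×6+1 = 43 → write 3 carry 5
  5×6+5 = 35 → write 3 carry 4
  remaining carry: 4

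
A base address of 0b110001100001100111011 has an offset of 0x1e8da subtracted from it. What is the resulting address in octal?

0b110001100001100111011 = 0o6141473 in octal.
0x1e8da = 0o364332 in octal.
Subtract column by column in base 8:
  3-2 → 1
  7-3 → 4
  4-3 → 1
  1-4 → 5 (borrow)
  4-6-1 → 5 (borrow)
  1-3-1 → 5 (borrow)
  6-0-1 → 5

0o5555141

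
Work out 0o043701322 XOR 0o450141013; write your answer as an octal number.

XOR each oct digit independently (no carries):
  0^4=4, 4^5=1, 3^0=3, 7^1=6, 0^4=4, 1^1=0, 3^0=3, 2^1=3, 2^3=1

0o413640331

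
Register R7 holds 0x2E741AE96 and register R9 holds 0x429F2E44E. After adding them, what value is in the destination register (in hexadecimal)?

0x7113492E4

Add column by column in base 16, right to left:
  6+E = 4 carry 1
  9+4+1 = E
  E+4 = 2 carry 1
  A+E+1 = 9 carry 1
  1+2+1 = 4
  4+F = 3 carry 1
  7+9+1 = 1 carry 1
  E+2+1 = 1 carry 1
  2+4+1 = 7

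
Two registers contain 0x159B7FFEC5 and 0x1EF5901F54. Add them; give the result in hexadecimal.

Add column by column in base 16, right to left:
  5+4 = 9
  C+5 = 1 carry 1
  E+F+1 = E carry 1
  F+1+1 = 1 carry 1
  F+0+1 = 0 carry 1
  7+9+1 = 1 carry 1
  B+5+1 = 1 carry 1
  9+F+1 = 9 carry 1
  5+E+1 = 4 carry 1
  1+1+1 = 3

0x3491101E19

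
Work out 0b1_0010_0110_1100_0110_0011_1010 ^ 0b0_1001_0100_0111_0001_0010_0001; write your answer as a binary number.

XOR bit by bit (1 where the bits differ):
  1001001101100011000111010
^ 0100101000111000100100001
= 1101100101011011100011011

0b1101100101011011100011011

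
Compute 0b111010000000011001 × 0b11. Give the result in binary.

0b10101110000001001011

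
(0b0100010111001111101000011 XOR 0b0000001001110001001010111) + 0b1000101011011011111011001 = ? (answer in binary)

First 0b0100010111001111101000011 XOR 0b0000001001110001001010111 = 0b0100011110111110100010100.
Add column by column in base 2, right to left:
  0+1 = 1
  0+0 = 0
  1+0 = 1
  0+1 = 1
  1+1 = 0 carry 1
  0+0+1 = 1
  0+1 = 1
  0+1 = 1
  1+1 = 0 carry 1
  0+1+1 = 0 carry 1
  1+1+1 = 1 carry 1
  1+0+1 = 0 carry 1
  1+1+1 = 1 carry 1
  1+1+1 = 1 carry 1
  1+0+1 = 0 carry 1
  0+1+1 = 0 carry 1
  1+1+1 = 1 carry 1
  1+0+1 = 0 carry 1
  1+1+1 = 1 carry 1
  1+0+1 = 0 carry 1
  0+1+1 = 0 carry 1
  0+0+1 = 1
  0+0 = 0
  1+0 = 1
  0+1 = 1

0b1101001010011010011101101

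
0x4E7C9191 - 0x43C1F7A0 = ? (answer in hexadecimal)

Subtract column by column in base 16:
  1-0 → 1
  9-A → F (borrow)
  1-7-1 → 9 (borrow)
  9-F-1 → 9 (borrow)
  C-1-1 → A
  7-C → B (borrow)
  E-3-1 → A
  4-4 → 0

0xABA99F1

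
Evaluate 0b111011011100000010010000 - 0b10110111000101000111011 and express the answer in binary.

0b100100100011011001010101

Subtract column by column in base 2:
  0-1 → 1 (borrow)
  0-1-1 → 0 (borrow)
  0-0-1 → 1 (borrow)
  0-1-1 → 0 (borrow)
  1-1-1 → 1 (borrow)
  0-1-1 → 0 (borrow)
  0-0-1 → 1 (borrow)
  1-0-1 → 0
  0-0 → 0
  0-1 → 1 (borrow)
  0-0-1 → 1 (borrow)
  0-1-1 → 0 (borrow)
  0-0-1 → 1 (borrow)
  0-0-1 → 1 (borrow)
  1-0-1 → 0
  1-1 → 0
  1-1 → 0
  0-1 → 1 (borrow)
  1-0-1 → 0
  1-1 → 0
  0-1 → 1 (borrow)
  1-0-1 → 0
  1-1 → 0
  1-0 → 1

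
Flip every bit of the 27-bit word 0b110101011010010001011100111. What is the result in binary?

Invert each bit: 110101011010010001011100111 → 001010100101101110100011000.

0b001010100101101110100011000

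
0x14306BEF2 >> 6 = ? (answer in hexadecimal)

6 bits is not a whole number of base-16 digits; in binary: 101000011000001101011111011110010 >> 6 = 101000011000001101011111011.

0x50C1AFB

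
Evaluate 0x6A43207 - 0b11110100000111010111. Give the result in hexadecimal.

0b11110100000111010111 = 0xF41D7 in hexadecimal.
Subtract column by column in base 16:
  7-7 → 0
  0-D → 3 (borrow)
  2-1-1 → 0
  3-4 → F (borrow)
  4-F-1 → 4 (borrow)
  A-0-1 → 9
  6-0 → 6

0x694F030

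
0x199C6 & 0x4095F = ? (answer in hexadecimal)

AND each hex digit independently (no carries):
  1&4=0, 9&0=0, 9&9=9, C&5=4, 6&F=6

0x00946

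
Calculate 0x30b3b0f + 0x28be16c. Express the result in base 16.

Add column by column in base 16, right to left:
  f+c = b carry 1
  0+6+1 = 7
  b+1 = c
  3+e = 1 carry 1
  b+b+1 = 7 carry 1
  0+8+1 = 9
  3+2 = 5

0x5971c7b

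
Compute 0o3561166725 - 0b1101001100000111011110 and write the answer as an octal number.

0o3544025767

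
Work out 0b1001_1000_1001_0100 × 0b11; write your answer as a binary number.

Multiply each base-2 digit by 3, carrying:
  0×3 = 0 → write 0
  0×3 = 0 → write 0
  1×3 = 3 → write 1 carry 1
  0×3+1 = 1 → write 1
  1×3 = 3 → write 1 carry 1
  0×3+1 = 1 → write 1
  0×3 = 0 → write 0
  1×3 = 3 → write 1 carry 1
  0×3+1 = 1 → write 1
  0×3 = 0 → write 0
  0×3 = 0 → write 0
  1×3 = 3 → write 1 carry 1
  1×3+1 = 4 → write 0 carry 2
  0×3+2 = 2 → write 0 carry 1
  0×3+1 = 1 → write 1
  1×3 = 3 → write 1 carry 1
  remaining carry: 1

0b11100100110111100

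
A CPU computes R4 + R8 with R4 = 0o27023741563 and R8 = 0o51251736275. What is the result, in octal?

Add column by column in base 8, right to left:
  3+5 = 0 carry 1
  6+7+1 = 6 carry 1
  5+2+1 = 0 carry 1
  1+6+1 = 0 carry 1
  4+3+1 = 0 carry 1
  7+7+1 = 7 carry 1
  3+1+1 = 5
  2+5 = 7
  0+2 = 2
  7+1 = 0 carry 1
  2+5+1 = 0 carry 1
  final carry 1

0o100275700060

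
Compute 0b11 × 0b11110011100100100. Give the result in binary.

0b1011011010101101100

Multiply each base-2 digit by 3, carrying:
  0×3 = 0 → write 0
  0×3 = 0 → write 0
  1×3 = 3 → write 1 carry 1
  0×3+1 = 1 → write 1
  0×3 = 0 → write 0
  1×3 = 3 → write 1 carry 1
  0×3+1 = 1 → write 1
  0×3 = 0 → write 0
  1×3 = 3 → write 1 carry 1
  1×3+1 = 4 → write 0 carry 2
  1×3+2 = 5 → write 1 carry 2
  0×3+2 = 2 → write 0 carry 1
  0×3+1 = 1 → write 1
  1×3 = 3 → write 1 carry 1
  1×3+1 = 4 → write 0 carry 2
  1×3+2 = 5 → write 1 carry 2
  1×3+2 = 5 → write 1 carry 2
  remaining carry: 10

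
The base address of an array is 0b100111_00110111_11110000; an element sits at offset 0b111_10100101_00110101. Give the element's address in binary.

0b1011101101110100100101

Add column by column in base 2, right to left:
  0+1 = 1
  0+0 = 0
  0+1 = 1
  0+0 = 0
  1+1 = 0 carry 1
  1+1+1 = 1 carry 1
  1+0+1 = 0 carry 1
  1+0+1 = 0 carry 1
  1+1+1 = 1 carry 1
  1+0+1 = 0 carry 1
  1+1+1 = 1 carry 1
  0+0+1 = 1
  1+0 = 1
  1+1 = 0 carry 1
  0+0+1 = 1
  0+1 = 1
  1+1 = 0 carry 1
  1+1+1 = 1 carry 1
  1+1+1 = 1 carry 1
  0+0+1 = 1
  0+0 = 0
  1+0 = 1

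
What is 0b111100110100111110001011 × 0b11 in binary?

Multiply each base-2 digit by 3, carrying:
  1×3 = 3 → write 1 carry 1
  1×3+1 = 4 → write 0 carry 2
  0×3+2 = 2 → write 0 carry 1
  1×3+1 = 4 → write 0 carry 2
  0×3+2 = 2 → write 0 carry 1
  0×3+1 = 1 → write 1
  0×3 = 0 → write 0
  1×3 = 3 → write 1 carry 1
  1×3+1 = 4 → write 0 carry 2
  1×3+2 = 5 → write 1 carry 2
  1×3+2 = 5 → write 1 carry 2
  1×3+2 = 5 → write 1 carry 2
  0×3+2 = 2 → write 0 carry 1
  0×3+1 = 1 → write 1
  1×3 = 3 → write 1 carry 1
  0×3+1 = 1 → write 1
  1×3 = 3 → write 1 carry 1
  1×3+1 = 4 → write 0 carry 2
  0×3+2 = 2 → write 0 carry 1
  0×3+1 = 1 → write 1
  1×3 = 3 → write 1 carry 1
  1×3+1 = 4 → write 0 carry 2
  1×3+2 = 5 → write 1 carry 2
  1×3+2 = 5 → write 1 carry 2
  remaining carry: 10

0b10110110011110111010100001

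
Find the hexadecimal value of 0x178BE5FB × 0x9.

0xD3EB15D3

Multiply each base-16 digit by 9, carrying:
  B×9 = 99 → write 3 carry 6
  F×9+6 = 141 → write D carry 8
  5×9+8 = 53 → write 5 carry 3
  E×9+3 = 129 → write 1 carry 8
  B×9+8 = 107 → write B carry 6
  8×9+6 = 78 → write E carry 4
  7×9+4 = 67 → write 3 carry 4
  1×9+4 = 13 → write D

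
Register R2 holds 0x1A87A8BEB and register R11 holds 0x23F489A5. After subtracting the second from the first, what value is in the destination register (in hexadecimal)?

Subtract column by column in base 16:
  B-5 → 6
  E-A → 4
  B-9 → 2
  8-8 → 0
  A-4 → 6
  7-F → 8 (borrow)
  8-3-1 → 4
  A-2 → 8
  1-0 → 1

0x184860246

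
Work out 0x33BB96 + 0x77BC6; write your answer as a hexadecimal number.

0x3B375C

Add column by column in base 16, right to left:
  6+6 = C
  9+C = 5 carry 1
  B+B+1 = 7 carry 1
  B+7+1 = 3 carry 1
  3+7+1 = B
  3+0 = 3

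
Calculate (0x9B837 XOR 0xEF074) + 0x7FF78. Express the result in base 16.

0xF47BB

First 0x9B837 XOR 0xEF074 = 0x74843.
Add column by column in base 16, right to left:
  3+8 = B
  4+7 = B
  8+F = 7 carry 1
  4+F+1 = 4 carry 1
  7+7+1 = F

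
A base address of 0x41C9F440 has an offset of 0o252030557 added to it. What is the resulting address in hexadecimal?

0x447225AF

0o252030557 = 0x2A8316F in hexadecimal.
Add column by column in base 16, right to left:
  0+F = F
  4+6 = A
  4+1 = 5
  F+3 = 2 carry 1
  9+8+1 = 2 carry 1
  C+A+1 = 7 carry 1
  1+2+1 = 4
  4+0 = 4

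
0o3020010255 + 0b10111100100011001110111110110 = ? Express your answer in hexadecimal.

0x2FD1AEA3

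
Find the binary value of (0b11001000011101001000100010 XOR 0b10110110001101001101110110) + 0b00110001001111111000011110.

First 0b11001000011101001000100010 XOR 0b10110110001101001101110110 = 0b01111110010000000101010100.
Add column by column in base 2, right to left:
  0+0 = 0
  0+1 = 1
  1+1 = 0 carry 1
  0+1+1 = 0 carry 1
  1+1+1 = 1 carry 1
  0+0+1 = 1
  1+0 = 1
  0+0 = 0
  1+0 = 1
  0+1 = 1
  0+1 = 1
  0+1 = 1
  0+1 = 1
  0+1 = 1
  0+1 = 1
  0+1 = 1
  1+0 = 1
  0+0 = 0
  0+1 = 1
  1+0 = 1
  1+0 = 1
  1+0 = 1
  1+1 = 0 carry 1
  1+1+1 = 1 carry 1
  1+0+1 = 0 carry 1
  final carry 1

0b10101111011111111101110010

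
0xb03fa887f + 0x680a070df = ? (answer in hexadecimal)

Add column by column in base 16, right to left:
  f+f = e carry 1
  7+d+1 = 5 carry 1
  8+0+1 = 9
  8+7 = f
  a+0 = a
  f+a = 9 carry 1
  3+0+1 = 4
  0+8 = 8
  b+6 = 1 carry 1
  final carry 1

0x11849af95e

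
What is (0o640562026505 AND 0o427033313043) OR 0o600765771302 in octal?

0o600767773303

0o640562026505 AND 0o427033313043 = 0o400022002001.
Then OR with 0o600765771302.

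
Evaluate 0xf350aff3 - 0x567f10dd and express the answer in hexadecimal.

Subtract column by column in base 16:
  3-d → 6 (borrow)
  f-d-1 → 1
  f-0 → f
  a-1 → 9
  0-f → 1 (borrow)
  5-7-1 → d (borrow)
  3-6-1 → c (borrow)
  f-5-1 → 9

0x9cd19f16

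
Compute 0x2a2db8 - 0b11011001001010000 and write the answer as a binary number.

0b1010000111101101101000

0x2a2db8 = 0b1010100010110110111000 in binary.
Subtract column by column in base 2:
  0-0 → 0
  0-0 → 0
  0-0 → 0
  1-0 → 1
  1-1 → 0
  1-0 → 1
  0-1 → 1 (borrow)
  1-0-1 → 0
  1-0 → 1
  0-1 → 1 (borrow)
  1-0-1 → 0
  1-0 → 1
  0-1 → 1 (borrow)
  1-1-1 → 1 (borrow)
  0-0-1 → 1 (borrow)
  0-1-1 → 0 (borrow)
  0-1-1 → 0 (borrow)
  1-0-1 → 0
  0-0 → 0
  1-0 → 1
  0-0 → 0
  1-0 → 1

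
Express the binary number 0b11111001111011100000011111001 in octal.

0o3717340371

Group the bits in threes: 011 111 001 111 011 100 000 011 111 001 → 3717340371.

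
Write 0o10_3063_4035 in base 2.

0b1000011000110011100000011101

Each octal digit is 3 bits: 1=001 0=000 3=011 0=000 6=110 3=011 4=100 0=000 3=011 5=101.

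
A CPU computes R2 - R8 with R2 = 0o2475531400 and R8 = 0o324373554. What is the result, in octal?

Subtract column by column in base 8:
  0-4 → 4 (borrow)
  0-5-1 → 2 (borrow)
  4-5-1 → 6 (borrow)
  1-3-1 → 5 (borrow)
  3-7-1 → 3 (borrow)
  5-3-1 → 1
  5-4 → 1
  7-2 → 5
  4-3 → 1
  2-0 → 2

0o2151135624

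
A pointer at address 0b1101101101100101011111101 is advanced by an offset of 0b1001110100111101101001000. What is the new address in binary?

0b10111100010100011001000101

Add column by column in base 2, right to left:
  1+0 = 1
  0+0 = 0
  1+0 = 1
  1+1 = 0 carry 1
  1+0+1 = 0 carry 1
  1+0+1 = 0 carry 1
  1+1+1 = 1 carry 1
  1+0+1 = 0 carry 1
  0+1+1 = 0 carry 1
  1+1+1 = 1 carry 1
  0+0+1 = 1
  1+1 = 0 carry 1
  0+1+1 = 0 carry 1
  0+1+1 = 0 carry 1
  1+1+1 = 1 carry 1
  1+0+1 = 0 carry 1
  0+0+1 = 1
  1+1 = 0 carry 1
  1+0+1 = 0 carry 1
  0+1+1 = 0 carry 1
  1+1+1 = 1 carry 1
  1+1+1 = 1 carry 1
  0+0+1 = 1
  1+0 = 1
  1+1 = 0 carry 1
  final carry 1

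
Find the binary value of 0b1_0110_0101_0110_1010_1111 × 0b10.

0b1011001010110101011110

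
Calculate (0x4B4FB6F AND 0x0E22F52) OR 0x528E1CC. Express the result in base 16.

0x4B4FB6F AND 0x0E22F52 = 0x0A02B42.
Then OR with 0x528E1CC.

0x5A8EBCE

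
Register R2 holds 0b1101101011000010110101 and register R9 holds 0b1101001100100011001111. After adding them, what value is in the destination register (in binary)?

Add column by column in base 2, right to left:
  1+1 = 0 carry 1
  0+1+1 = 0 carry 1
  1+1+1 = 1 carry 1
  0+1+1 = 0 carry 1
  1+0+1 = 0 carry 1
  1+0+1 = 0 carry 1
  0+1+1 = 0 carry 1
  1+1+1 = 1 carry 1
  0+0+1 = 1
  0+0 = 0
  0+0 = 0
  0+1 = 1
  1+0 = 1
  1+0 = 1
  0+1 = 1
  1+1 = 0 carry 1
  0+0+1 = 1
  1+0 = 1
  1+1 = 0 carry 1
  0+0+1 = 1
  1+1 = 0 carry 1
  1+1+1 = 1 carry 1
  final carry 1

0b11010110111100110000100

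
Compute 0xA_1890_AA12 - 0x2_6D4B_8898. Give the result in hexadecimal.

0x7AB45217A

Subtract column by column in base 16:
  2-8 → A (borrow)
  1-9-1 → 7 (borrow)
  A-8-1 → 1
  A-8 → 2
  0-B → 5 (borrow)
  9-4-1 → 4
  8-D → B (borrow)
  1-6-1 → A (borrow)
  A-2-1 → 7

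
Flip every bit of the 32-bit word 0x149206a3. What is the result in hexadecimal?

Each hex digit d becomes f−d:
  1→e, 4→b, 9→6, 2→d, 0→f, 6→9, a→5, 3→c

0xeb6df95c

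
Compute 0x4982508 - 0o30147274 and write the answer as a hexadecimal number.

0x437564c

0o30147274 = 0x60cebc in hexadecimal.
Subtract column by column in base 16:
  8-c → c (borrow)
  0-b-1 → 4 (borrow)
  5-e-1 → 6 (borrow)
  2-c-1 → 5 (borrow)
  8-0-1 → 7
  9-6 → 3
  4-0 → 4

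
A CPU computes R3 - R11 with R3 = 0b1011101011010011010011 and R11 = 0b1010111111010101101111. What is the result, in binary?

Subtract column by column in base 2:
  1-1 → 0
  1-1 → 0
  0-1 → 1 (borrow)
  0-1-1 → 0 (borrow)
  1-0-1 → 0
  0-1 → 1 (borrow)
  1-1-1 → 1 (borrow)
  1-0-1 → 0
  0-1 → 1 (borrow)
  0-0-1 → 1 (borrow)
  1-1-1 → 1 (borrow)
  0-0-1 → 1 (borrow)
  1-1-1 → 1 (borrow)
  1-1-1 → 1 (borrow)
  0-1-1 → 0 (borrow)
  1-1-1 → 1 (borrow)
  0-1-1 → 0 (borrow)
  1-1-1 → 1 (borrow)
  1-0-1 → 0
  1-1 → 0
  0-0 → 0
  1-1 → 0

0b101011111101100100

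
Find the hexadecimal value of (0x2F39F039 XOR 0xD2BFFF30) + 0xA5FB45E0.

0x1A38154E9

First 0x2F39F039 XOR 0xD2BFFF30 = 0xFD860F09.
Add column by column in base 16, right to left:
  9+0 = 9
  0+E = E
  F+5 = 4 carry 1
  0+4+1 = 5
  6+B = 1 carry 1
  8+F+1 = 8 carry 1
  D+5+1 = 3 carry 1
  F+A+1 = A carry 1
  final carry 1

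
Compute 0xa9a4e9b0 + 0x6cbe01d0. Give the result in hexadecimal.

0x11662eb80

Add column by column in base 16, right to left:
  0+0 = 0
  b+d = 8 carry 1
  9+1+1 = b
  e+0 = e
  4+e = 2 carry 1
  a+b+1 = 6 carry 1
  9+c+1 = 6 carry 1
  a+6+1 = 1 carry 1
  final carry 1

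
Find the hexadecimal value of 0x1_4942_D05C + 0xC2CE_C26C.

0x20C1192C8

Add column by column in base 16, right to left:
  C+C = 8 carry 1
  5+6+1 = C
  0+2 = 2
  D+C = 9 carry 1
  2+E+1 = 1 carry 1
  4+C+1 = 1 carry 1
  9+2+1 = C
  4+C = 0 carry 1
  1+0+1 = 2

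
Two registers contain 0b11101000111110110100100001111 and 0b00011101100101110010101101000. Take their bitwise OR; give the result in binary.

OR bit by bit (1 where either bit is 1):
  11101000111110110100100001111
| 00011101100101110010101101000
= 11111101111111110110101101111

0b11111101111111110110101101111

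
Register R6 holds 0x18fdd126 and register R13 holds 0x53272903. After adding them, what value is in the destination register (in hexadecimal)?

0x6c24fa29

Add column by column in base 16, right to left:
  6+3 = 9
  2+0 = 2
  1+9 = a
  d+2 = f
  d+7 = 4 carry 1
  f+2+1 = 2 carry 1
  8+3+1 = c
  1+5 = 6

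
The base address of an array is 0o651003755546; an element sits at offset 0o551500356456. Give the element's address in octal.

0o1422504334224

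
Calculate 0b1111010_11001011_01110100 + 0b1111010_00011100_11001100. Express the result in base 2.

0b111101001110100001000000

Add column by column in base 2, right to left:
  0+0 = 0
  0+0 = 0
  1+1 = 0 carry 1
  0+1+1 = 0 carry 1
  1+0+1 = 0 carry 1
  1+0+1 = 0 carry 1
  1+1+1 = 1 carry 1
  0+1+1 = 0 carry 1
  1+0+1 = 0 carry 1
  1+0+1 = 0 carry 1
  0+1+1 = 0 carry 1
  1+1+1 = 1 carry 1
  0+1+1 = 0 carry 1
  0+0+1 = 1
  1+0 = 1
  1+0 = 1
  0+0 = 0
  1+1 = 0 carry 1
  0+0+1 = 1
  1+1 = 0 carry 1
  1+1+1 = 1 carry 1
  1+1+1 = 1 carry 1
  1+1+1 = 1 carry 1
  final carry 1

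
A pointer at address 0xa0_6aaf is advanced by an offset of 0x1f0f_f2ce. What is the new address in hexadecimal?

Add column by column in base 16, right to left:
  f+e = d carry 1
  a+c+1 = 7 carry 1
  a+2+1 = d
  6+f = 5 carry 1
  0+f+1 = 0 carry 1
  a+0+1 = b
  0+f = f
  0+1 = 1

0x1fb05d7d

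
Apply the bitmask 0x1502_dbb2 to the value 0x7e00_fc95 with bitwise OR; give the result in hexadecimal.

0x7f02ffb7

OR each hex digit independently (no carries):
  7|1=7, e|5=f, 0|0=0, 0|2=2, f|d=f, c|b=f, 9|b=b, 5|2=7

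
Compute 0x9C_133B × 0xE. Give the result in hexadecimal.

0x8890D3A

Multiply each base-16 digit by 14, carrying:
  B×14 = 154 → write A carry 9
  3×14+9 = 51 → write 3 carry 3
  3×14+3 = 45 → write D carry 2
  1×14+2 = 16 → write 0 carry 1
  C×14+1 = 169 → write 9 carry 10
  9×14+10 = 136 → write 8 carry 8
  remaining carry: 8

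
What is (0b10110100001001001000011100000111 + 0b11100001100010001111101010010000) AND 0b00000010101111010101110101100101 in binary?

0b101011010000000100000101

Add column by column in base 2, right to left:
  1+0 = 1
  1+0 = 1
  1+0 = 1
  0+0 = 0
  0+1 = 1
  0+0 = 0
  0+0 = 0
  0+1 = 1
  1+0 = 1
  1+1 = 0 carry 1
  1+0+1 = 0 carry 1
  0+1+1 = 0 carry 1
  0+1+1 = 0 carry 1
  0+1+1 = 0 carry 1
  0+1+1 = 0 carry 1
  1+1+1 = 1 carry 1
  0+0+1 = 1
  0+0 = 0
  1+0 = 1
  0+1 = 1
  0+0 = 0
  1+0 = 1
  0+0 = 0
  0+1 = 1
  0+1 = 1
  0+0 = 0
  1+0 = 1
  0+0 = 0
  1+0 = 1
  1+1 = 0 carry 1
  0+1+1 = 0 carry 1
  1+1+1 = 1 carry 1
  final carry 1
Sum = 0b110010101101011011000000110010111; now AND with 0b00000010101111010101110101100101:
  110010101101011011000000110010111
& 000000010101111010101110101100101
= 000000000101011010000000100000101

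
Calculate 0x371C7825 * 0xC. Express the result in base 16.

Multiply each base-16 digit by 12, carrying:
  5×12 = 60 → write C carry 3
  2×12+3 = 27 → write B carry 1
  8×12+1 = 97 → write 1 carry 6
  7×12+6 = 90 → write A carry 5
  C×12+5 = 149 → write 5 carry 9
  1×12+9 = 21 → write 5 carry 1
  7×12+1 = 85 → write 5 carry 5
  3×12+5 = 41 → write 9 carry 2
  remaining carry: 2

0x29555A1BC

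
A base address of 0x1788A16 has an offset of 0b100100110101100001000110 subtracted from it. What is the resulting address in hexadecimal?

0b100100110101100001000110 = 0x935846 in hexadecimal.
Subtract column by column in base 16:
  6-6 → 0
  1-4 → D (borrow)
  A-8-1 → 1
  8-5 → 3
  8-3 → 5
  7-9 → E (borrow)
  1-0-1 → 0

0xE531D0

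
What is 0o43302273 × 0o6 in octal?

0o324216142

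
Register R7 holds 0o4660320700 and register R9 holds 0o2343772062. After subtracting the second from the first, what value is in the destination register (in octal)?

0o2314326616

Subtract column by column in base 8:
  0-2 → 6 (borrow)
  0-6-1 → 1 (borrow)
  7-0-1 → 6
  0-2 → 6 (borrow)
  2-7-1 → 2 (borrow)
  3-7-1 → 3 (borrow)
  0-3-1 → 4 (borrow)
  6-4-1 → 1
  6-3 → 3
  4-2 → 2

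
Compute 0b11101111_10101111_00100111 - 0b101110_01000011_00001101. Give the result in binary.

0b110000010110110000011010

Subtract column by column in base 2:
  1-1 → 0
  1-0 → 1
  1-1 → 0
  0-1 → 1 (borrow)
  0-0-1 → 1 (borrow)
  1-0-1 → 0
  0-0 → 0
  0-0 → 0
  1-1 → 0
  1-1 → 0
  1-0 → 1
  1-0 → 1
  0-0 → 0
  1-0 → 1
  0-1 → 1 (borrow)
  1-0-1 → 0
  1-0 → 1
  1-1 → 0
  1-1 → 0
  1-1 → 0
  0-0 → 0
  1-1 → 0
  1-0 → 1
  1-0 → 1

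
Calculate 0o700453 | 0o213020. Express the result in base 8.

0o713473

OR each oct digit independently (no carries):
  7|2=7, 0|1=1, 0|3=3, 4|0=4, 5|2=7, 3|0=3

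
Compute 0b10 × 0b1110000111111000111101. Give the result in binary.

Multiply each base-2 digit by 2, carrying:
  1×2 = 2 → write 0 carry 1
  0×2+1 = 1 → write 1
  1×2 = 2 → write 0 carry 1
  1×2+1 = 3 → write 1 carry 1
  1×2+1 = 3 → write 1 carry 1
  1×2+1 = 3 → write 1 carry 1
  0×2+1 = 1 → write 1
  0×2 = 0 → write 0
  0×2 = 0 → write 0
  1×2 = 2 → write 0 carry 1
  1×2+1 = 3 → write 1 carry 1
  1×2+1 = 3 → write 1 carry 1
  1×2+1 = 3 → write 1 carry 1
  1×2+1 = 3 → write 1 carry 1
  1×2+1 = 3 → write 1 carry 1
  0×2+1 = 1 → write 1
  0×2 = 0 → write 0
  0×2 = 0 → write 0
  0×2 = 0 → write 0
  1×2 = 2 → write 0 carry 1
  1×2+1 = 3 → write 1 carry 1
  1×2+1 = 3 → write 1 carry 1
  remaining carry: 1

0b11100001111110001111010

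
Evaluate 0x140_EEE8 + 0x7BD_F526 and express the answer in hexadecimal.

0x8FEE40E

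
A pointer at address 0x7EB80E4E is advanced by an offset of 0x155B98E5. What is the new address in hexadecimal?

0x9413A733

Add column by column in base 16, right to left:
  E+5 = 3 carry 1
  4+E+1 = 3 carry 1
  E+8+1 = 7 carry 1
  0+9+1 = A
  8+B = 3 carry 1
  B+5+1 = 1 carry 1
  E+5+1 = 4 carry 1
  7+1+1 = 9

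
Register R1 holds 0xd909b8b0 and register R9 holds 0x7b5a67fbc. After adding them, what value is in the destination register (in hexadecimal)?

Add column by column in base 16, right to left:
  0+c = c
  b+b = 6 carry 1
  8+f+1 = 8 carry 1
  b+7+1 = 3 carry 1
  9+6+1 = 0 carry 1
  0+a+1 = b
  9+5 = e
  d+b = 8 carry 1
  0+7+1 = 8

0x88eb0386c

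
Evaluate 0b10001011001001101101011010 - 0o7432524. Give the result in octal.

0b10001011001001101101011010 = 0o213115532 in octal.
Subtract column by column in base 8:
  2-4 → 6 (borrow)
  3-2-1 → 0
  5-5 → 0
  5-2 → 3
  1-3 → 6 (borrow)
  1-4-1 → 4 (borrow)
  3-7-1 → 3 (borrow)
  1-0-1 → 0
  2-0 → 2

0o203463006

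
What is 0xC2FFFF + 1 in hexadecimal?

0xC30000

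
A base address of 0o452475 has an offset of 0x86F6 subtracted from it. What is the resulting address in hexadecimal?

0o452475 = 0x2553D in hexadecimal.
Subtract column by column in base 16:
  D-6 → 7
  3-F → 4 (borrow)
  5-6-1 → E (borrow)
  5-8-1 → C (borrow)
  2-0-1 → 1

0x1CE47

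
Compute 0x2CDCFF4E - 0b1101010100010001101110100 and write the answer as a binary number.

0x2CDCFF4E = 0b101100110111001111111101001110 in binary.
Subtract column by column in base 2:
  0-0 → 0
  1-0 → 1
  1-1 → 0
  1-0 → 1
  0-1 → 1 (borrow)
  0-1-1 → 0 (borrow)
  1-1-1 → 1 (borrow)
  0-0-1 → 1 (borrow)
  1-1-1 → 1 (borrow)
  1-1-1 → 1 (borrow)
  1-0-1 → 0
  1-0 → 1
  1-0 → 1
  1-1 → 0
  1-0 → 1
  1-0 → 1
  0-0 → 0
  0-1 → 1 (borrow)
  1-0-1 → 0
  1-1 → 0
  1-0 → 1
  0-1 → 1 (borrow)
  1-0-1 → 0
  1-1 → 0
  0-1 → 1 (borrow)
  0-0-1 → 1 (borrow)
  1-0-1 → 0
  1-0 → 1
  0-0 → 0
  1-0 → 1

0b101011001100101101101111011010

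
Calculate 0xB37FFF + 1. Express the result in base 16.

0xB38000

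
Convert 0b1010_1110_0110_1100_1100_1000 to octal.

Group the bits in threes: 101 011 100 110 110 011 001 000 → 53466310.

0o53466310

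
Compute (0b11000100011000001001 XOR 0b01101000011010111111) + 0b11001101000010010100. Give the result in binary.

0b101111001000101001010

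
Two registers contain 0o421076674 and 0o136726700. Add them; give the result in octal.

Add column by column in base 8, right to left:
  4+0 = 4
  7+0 = 7
  6+7 = 5 carry 1
  6+6+1 = 5 carry 1
  7+2+1 = 2 carry 1
  0+7+1 = 0 carry 1
  1+6+1 = 0 carry 1
  2+3+1 = 6
  4+1 = 5

0o560025574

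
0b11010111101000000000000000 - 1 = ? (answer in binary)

The trailing 15 digits are 0, so subtracting 1 borrows through: they become 1 and the next digit up decrements.

0b11010111100111111111111111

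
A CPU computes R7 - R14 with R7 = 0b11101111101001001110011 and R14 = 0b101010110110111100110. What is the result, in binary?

0b11000100110010010001101

Subtract column by column in base 2:
  1-0 → 1
  1-1 → 0
  0-1 → 1 (borrow)
  0-0-1 → 1 (borrow)
  1-0-1 → 0
  1-1 → 0
  1-1 → 0
  0-1 → 1 (borrow)
  0-1-1 → 0 (borrow)
  1-0-1 → 0
  0-1 → 1 (borrow)
  0-1-1 → 0 (borrow)
  1-0-1 → 0
  0-1 → 1 (borrow)
  1-1-1 → 1 (borrow)
  1-0-1 → 0
  1-1 → 0
  1-0 → 1
  1-1 → 0
  0-0 → 0
  1-1 → 0
  1-0 → 1
  1-0 → 1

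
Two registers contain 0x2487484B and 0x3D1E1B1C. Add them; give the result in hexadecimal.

0x61A56367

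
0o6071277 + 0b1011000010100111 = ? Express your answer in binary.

0b110010010001101100110

0o6071277 = 0b110000111001010111111 in binary.
Add column by column in base 2, right to left:
  1+1 = 0 carry 1
  1+1+1 = 1 carry 1
  1+1+1 = 1 carry 1
  1+0+1 = 0 carry 1
  1+0+1 = 0 carry 1
  1+1+1 = 1 carry 1
  0+0+1 = 1
  1+1 = 0 carry 1
  0+0+1 = 1
  1+0 = 1
  0+0 = 0
  0+0 = 0
  1+1 = 0 carry 1
  1+1+1 = 1 carry 1
  1+0+1 = 0 carry 1
  0+1+1 = 0 carry 1
  0+0+1 = 1
  0+0 = 0
  0+0 = 0
  1+0 = 1
  1+0 = 1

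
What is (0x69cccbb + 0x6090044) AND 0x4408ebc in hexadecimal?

0x4008cbc

Add column by column in base 16, right to left:
  b+4 = f
  b+4 = f
  c+0 = c
  c+0 = c
  c+9 = 5 carry 1
  9+0+1 = a
  6+6 = c
Sum = 0xca5ccff; now AND with 0x4408ebc:
  c&4=4, a&4=0, 5&0=0, c&8=8, c&e=c, f&b=b, f&c=c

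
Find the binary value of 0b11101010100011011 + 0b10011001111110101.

Add column by column in base 2, right to left:
  1+1 = 0 carry 1
  1+0+1 = 0 carry 1
  0+1+1 = 0 carry 1
  1+0+1 = 0 carry 1
  1+1+1 = 1 carry 1
  0+1+1 = 0 carry 1
  0+1+1 = 0 carry 1
  0+1+1 = 0 carry 1
  1+1+1 = 1 carry 1
  0+1+1 = 0 carry 1
  1+0+1 = 0 carry 1
  0+0+1 = 1
  1+1 = 0 carry 1
  0+1+1 = 0 carry 1
  1+0+1 = 0 carry 1
  1+0+1 = 0 carry 1
  1+1+1 = 1 carry 1
  final carry 1

0b110000100100010000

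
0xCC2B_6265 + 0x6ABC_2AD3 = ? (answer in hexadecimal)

Add column by column in base 16, right to left:
  5+3 = 8
  6+D = 3 carry 1
  2+A+1 = D
  6+2 = 8
  B+C = 7 carry 1
  2+B+1 = E
  C+A = 6 carry 1
  C+6+1 = 3 carry 1
  final carry 1

0x136E78D38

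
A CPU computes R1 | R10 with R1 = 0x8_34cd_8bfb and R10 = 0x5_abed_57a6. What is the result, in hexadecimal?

OR each hex digit independently (no carries):
  8|5=d, 3|a=b, 4|b=f, c|e=e, d|d=d, 8|5=d, b|7=f, f|a=f, b|6=f

0xdbfeddfff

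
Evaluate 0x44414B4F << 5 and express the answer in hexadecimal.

5 bits is not a whole number of base-16 digits; in binary: 1000100010000010100101101001111 << 5 = 100010001000001010010110100111100000.

0x8882969E0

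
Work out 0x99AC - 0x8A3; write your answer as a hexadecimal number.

0x9109

Subtract column by column in base 16:
  C-3 → 9
  A-A → 0
  9-8 → 1
  9-0 → 9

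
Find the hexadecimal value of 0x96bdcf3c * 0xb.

0x67a27e794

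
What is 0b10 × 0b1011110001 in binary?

0b10111100010

Multiply each base-2 digit by 2, carrying:
  1×2 = 2 → write 0 carry 1
  0×2+1 = 1 → write 1
  0×2 = 0 → write 0
  0×2 = 0 → write 0
  1×2 = 2 → write 0 carry 1
  1×2+1 = 3 → write 1 carry 1
  1×2+1 = 3 → write 1 carry 1
  1×2+1 = 3 → write 1 carry 1
  0×2+1 = 1 → write 1
  1×2 = 2 → write 0 carry 1
  remaining carry: 1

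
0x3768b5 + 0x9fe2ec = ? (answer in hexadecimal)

0xd74ba1

Add column by column in base 16, right to left:
  5+c = 1 carry 1
  b+e+1 = a carry 1
  8+2+1 = b
  6+e = 4 carry 1
  7+f+1 = 7 carry 1
  3+9+1 = d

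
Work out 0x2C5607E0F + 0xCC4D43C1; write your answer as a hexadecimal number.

Add column by column in base 16, right to left:
  F+1 = 0 carry 1
  0+C+1 = D
  E+3 = 1 carry 1
  7+4+1 = C
  0+D = D
  6+4 = A
  5+C = 1 carry 1
  C+C+1 = 9 carry 1
  2+0+1 = 3

0x391ADC1D0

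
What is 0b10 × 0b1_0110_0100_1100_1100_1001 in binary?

Multiply each base-2 digit by 2, carrying:
  1×2 = 2 → write 0 carry 1
  0×2+1 = 1 → write 1
  0×2 = 0 → write 0
  1×2 = 2 → write 0 carry 1
  0×2+1 = 1 → write 1
  0×2 = 0 → write 0
  1×2 = 2 → write 0 carry 1
  1×2+1 = 3 → write 1 carry 1
  0×2+1 = 1 → write 1
  0×2 = 0 → write 0
  1×2 = 2 → write 0 carry 1
  1×2+1 = 3 → write 1 carry 1
  0×2+1 = 1 → write 1
  0×2 = 0 → write 0
  1×2 = 2 → write 0 carry 1
  0×2+1 = 1 → write 1
  0×2 = 0 → write 0
  1×2 = 2 → write 0 carry 1
  1×2+1 = 3 → write 1 carry 1
  0×2+1 = 1 → write 1
  1×2 = 2 → write 0 carry 1
  remaining carry: 1

0b1011001001100110010010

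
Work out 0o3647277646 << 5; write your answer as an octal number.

0o172353772300

5 bits is not a whole number of base-8 digits; in binary: 11110100111010111111110100110 << 5 = 1111010011101011111111010011000000.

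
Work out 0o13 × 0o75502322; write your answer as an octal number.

0o1245732406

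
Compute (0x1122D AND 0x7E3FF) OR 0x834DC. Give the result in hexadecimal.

0x936FD

0x1122D AND 0x7E3FF = 0x1022D.
Then OR with 0x834DC.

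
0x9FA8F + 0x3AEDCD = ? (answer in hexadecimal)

Add column by column in base 16, right to left:
  F+D = C carry 1
  8+C+1 = 5 carry 1
  A+D+1 = 8 carry 1
  F+E+1 = E carry 1
  9+A+1 = 4 carry 1
  0+3+1 = 4

0x44E85C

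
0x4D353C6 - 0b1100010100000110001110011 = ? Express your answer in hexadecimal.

0b1100010100000110001110011 = 0x18A0C73 in hexadecimal.
Subtract column by column in base 16:
  6-3 → 3
  C-7 → 5
  3-C → 7 (borrow)
  5-0-1 → 4
  3-A → 9 (borrow)
  D-8-1 → 4
  4-1 → 3

0x3494753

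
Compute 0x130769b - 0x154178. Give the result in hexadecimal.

Subtract column by column in base 16:
  b-8 → 3
  9-7 → 2
  6-1 → 5
  7-4 → 3
  0-5 → b (borrow)
  3-1-1 → 1
  1-0 → 1

0x11b3523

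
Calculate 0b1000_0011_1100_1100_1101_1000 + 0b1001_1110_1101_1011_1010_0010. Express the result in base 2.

0b1001000101010100001111010

Add column by column in base 2, right to left:
  0+0 = 0
  0+1 = 1
  0+0 = 0
  1+0 = 1
  1+0 = 1
  0+1 = 1
  1+0 = 1
  1+1 = 0 carry 1
  0+1+1 = 0 carry 1
  0+1+1 = 0 carry 1
  1+0+1 = 0 carry 1
  1+1+1 = 1 carry 1
  0+1+1 = 0 carry 1
  0+0+1 = 1
  1+1 = 0 carry 1
  1+1+1 = 1 carry 1
  1+0+1 = 0 carry 1
  1+1+1 = 1 carry 1
  0+1+1 = 0 carry 1
  0+1+1 = 0 carry 1
  0+1+1 = 0 carry 1
  0+0+1 = 1
  0+0 = 0
  1+1 = 0 carry 1
  final carry 1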